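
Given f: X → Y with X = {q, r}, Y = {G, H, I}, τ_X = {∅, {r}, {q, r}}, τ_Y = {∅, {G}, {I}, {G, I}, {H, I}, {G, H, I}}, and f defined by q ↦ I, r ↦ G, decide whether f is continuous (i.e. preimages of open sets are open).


f is NOT continuous.

Compute f^{-1}(U) for each U ∈ τ_Y:
  U = ∅: f^{-1}(U) = ∅ ∈ τ_X ✓.
  U = {G}: f^{-1}(U) = {r} ∈ τ_X ✓.
  U = {I}: f^{-1}(U) = {q} ∉ τ_X ✗.
  U = {G, I}: f^{-1}(U) = {q, r} ∈ τ_X ✓.
  U = {H, I}: f^{-1}(U) = {q} ∉ τ_X ✗.
  U = {G, H, I}: f^{-1}(U) = {q, r} ∈ τ_X ✓.
Found U = {I} with f^{-1}(U) = {q} not in τ_X. Therefore f is NOT continuous.


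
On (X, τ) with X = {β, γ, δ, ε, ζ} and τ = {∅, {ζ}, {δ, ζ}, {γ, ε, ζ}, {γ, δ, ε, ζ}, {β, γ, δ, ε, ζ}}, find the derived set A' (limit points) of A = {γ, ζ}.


A' = {β, γ, δ, ε}

For each x ∈ X, list the open sets U ∈ τ with x ∈ U, then check whether U ∩ (A ∖ {x}) ≠ ∅ for every such U.
  x = β: opens ∋ x are {β, γ, δ, ε, ζ}; each meets A ∖ {β}, so x IS a limit point.
  x = γ: opens ∋ x are {γ, ε, ζ}, {γ, δ, ε, ζ}, {β, γ, δ, ε, ζ}; each meets A ∖ {γ}, so x IS a limit point.
  x = δ: opens ∋ x are {δ, ζ}, {γ, δ, ε, ζ}, {β, γ, δ, ε, ζ}; each meets A ∖ {δ}, so x IS a limit point.
  x = ε: opens ∋ x are {γ, ε, ζ}, {γ, δ, ε, ζ}, {β, γ, δ, ε, ζ}; each meets A ∖ {ε}, so x IS a limit point.
  x = ζ: open {ζ} ∋ x has {ζ} ∩ (A ∖ {ζ}) = ∅, so x is NOT a limit point.
Collecting: A' = {β, γ, δ, ε}.


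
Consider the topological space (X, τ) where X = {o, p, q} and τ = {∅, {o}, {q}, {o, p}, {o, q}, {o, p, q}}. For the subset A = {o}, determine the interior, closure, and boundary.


int(A) = {o}, cl(A) = {o, p}, ∂A = {p}.

Closed sets in (X, τ) are complements of opens:
  closed(X, τ) = {∅, {p}, {q}, {o, p}, {p, q}, {o, p, q}}.
int(A) = ⋃ {U ∈ τ : U ⊆ A}. Opens contained in A: ∅, {o}.
Taking the union of these: int(A) = {o}.
cl(A) = ⋂ {C closed : A ⊆ C}. Closed sets containing A: {o, p}, {o, p, q}.
Intersecting these: cl(A) = {o, p}.
∂A = cl(A) ∖ int(A) = {o, p} ∖ {o} = {p}.


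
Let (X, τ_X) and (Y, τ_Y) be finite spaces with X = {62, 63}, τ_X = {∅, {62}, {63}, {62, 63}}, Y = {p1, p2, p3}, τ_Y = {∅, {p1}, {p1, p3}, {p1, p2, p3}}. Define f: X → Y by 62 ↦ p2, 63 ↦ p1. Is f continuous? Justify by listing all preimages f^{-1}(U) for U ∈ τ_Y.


f IS continuous.

Compute f^{-1}(U) for each U ∈ τ_Y:
  U = ∅: f^{-1}(U) = ∅ ∈ τ_X ✓.
  U = {p1}: f^{-1}(U) = {63} ∈ τ_X ✓.
  U = {p1, p3}: f^{-1}(U) = {63} ∈ τ_X ✓.
  U = {p1, p2, p3}: f^{-1}(U) = {62, 63} ∈ τ_X ✓.
Every preimage lies in τ_X, so f IS continuous.


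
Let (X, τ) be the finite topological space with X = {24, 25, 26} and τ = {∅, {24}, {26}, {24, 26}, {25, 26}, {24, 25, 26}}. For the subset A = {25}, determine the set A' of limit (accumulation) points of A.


A' = ∅

For each x ∈ X, list the open sets U ∈ τ with x ∈ U, then check whether U ∩ (A ∖ {x}) ≠ ∅ for every such U.
  x = 24: open {24} ∋ x has {24} ∩ (A ∖ {24}) = ∅, so x is NOT a limit point.
  x = 25: open {25, 26} ∋ x has {25, 26} ∩ (A ∖ {25}) = ∅, so x is NOT a limit point.
  x = 26: open {26} ∋ x has {26} ∩ (A ∖ {26}) = ∅, so x is NOT a limit point.
Collecting: A' = ∅.


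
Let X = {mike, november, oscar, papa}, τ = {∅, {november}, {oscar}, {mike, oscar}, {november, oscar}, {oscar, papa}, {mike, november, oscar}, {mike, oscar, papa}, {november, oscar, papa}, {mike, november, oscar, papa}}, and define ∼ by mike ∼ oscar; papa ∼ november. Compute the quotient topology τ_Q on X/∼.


X/∼ = {[mike=oscar], [november=papa]}; |τ_Q| = 3.

Equivalence classes: [mike=oscar], [november=papa].
Quotient map π: X → X/∼ sends mike ↦ [mike=oscar], november ↦ [november=papa], oscar ↦ [mike=oscar], papa ↦ [november=papa].
For each subset V ⊆ X/∼, compute π^{-1}(V) ⊆ X and check whether π^{-1}(V) ∈ τ. V is open in τ_Q iff π^{-1}(V) ∈ τ.
  V = {}: π^{-1}(V) = ∅ ∈ τ ✓.
  V = {[mike=oscar]}: π^{-1}(V) = {mike, oscar} ∈ τ ✓.
  V = {[november=papa]}: π^{-1}(V) = {november, papa} ∉ τ ✗.
  V = {[mike=oscar], [november=papa]}: π^{-1}(V) = {mike, november, oscar, papa} ∈ τ ✓.
Open sets in the quotient: τ_Q = {{}, {[mike=oscar]}, {[mike=oscar], [november=papa]}} (3 elements).


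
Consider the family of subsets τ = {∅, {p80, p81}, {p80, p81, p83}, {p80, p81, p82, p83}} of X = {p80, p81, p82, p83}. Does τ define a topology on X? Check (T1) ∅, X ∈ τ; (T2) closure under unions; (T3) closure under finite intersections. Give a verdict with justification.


τ IS a topology on X.

Axiom (T1): ∅ ∈ τ? Yes; X ∈ τ? Yes.
Axiom (T2/T3): check pairwise unions and intersections of members of τ.
All pairwise intersections and unions checked — each lies in τ. Therefore τ satisfies (T1), (T2), (T3): it IS a topology on X.


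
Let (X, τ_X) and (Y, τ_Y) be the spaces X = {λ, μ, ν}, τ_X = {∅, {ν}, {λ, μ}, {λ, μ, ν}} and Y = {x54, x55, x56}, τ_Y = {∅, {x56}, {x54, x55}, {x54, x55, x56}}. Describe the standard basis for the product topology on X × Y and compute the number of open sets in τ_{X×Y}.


Basis B = {∅ × ∅, {ν} × {x56}, {λ, μ} × {x56}, {ν} × {x54, x55}, {λ, μ, ν} × {x56}, {ν} × {x54, x55, x56}, {λ, μ} × {x54, x55}, {λ, μ} × {x54, x55, x56}, {λ, μ, ν} × {x54, x55}, {λ, μ, ν} × {x54, x55, x56}}; |τ_{X×Y}| = 16.

Enumerate products U × V with U ∈ τ_X, V ∈ τ_Y (deduplicated):
  ∅ × ∅ = {} (∅)
  {ν} × {x56} = {(ν,x56)}
  {λ, μ} × {x56} = {(λ,x56), (μ,x56)}
  {ν} × {x54, x55} = {(ν,x54), (ν,x55)}
  {λ, μ, ν} × {x56} = {(λ,x56), (μ,x56), (ν,x56)}
  {ν} × {x54, x55, x56} = {(ν,x54), (ν,x55), (ν,x56)}
  {λ, μ} × {x54, x55} = {(λ,x54), (λ,x55), (μ,x54), (μ,x55)}
  {λ, μ} × {x54, x55, x56} = {(λ,x54), (λ,x55), (λ,x56), (μ,x54), (μ,x55), (μ,x56)}
  {λ, μ, ν} × {x54, x55} = {(λ,x54), (λ,x55), (μ,x54), (μ,x55), (ν,x54), (ν,x55)}
  {λ, μ, ν} × {x54, x55, x56} = {(λ,x54), (λ,x55), (λ,x56), (μ,x54), (μ,x55), (μ,x56), (ν,x54), (ν,x55), (ν,x56)}
These 10 distinct sets form the basis B.
Close under arbitrary unions to get τ_{X×Y}; counting gives |τ_{X×Y}| = 16.


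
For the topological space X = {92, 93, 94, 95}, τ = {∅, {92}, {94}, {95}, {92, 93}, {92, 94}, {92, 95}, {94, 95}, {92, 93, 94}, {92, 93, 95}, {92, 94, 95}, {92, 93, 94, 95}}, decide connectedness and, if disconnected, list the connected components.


(X, τ) is disconnected; components = [{94}, {95}, {92, 93}].

Find clopen sets (U ∈ τ with X ∖ U ∈ τ):
  U = ∅, X ∖ U = {92, 93, 94, 95} — both open, so U is clopen.
  U = {94}, X ∖ U = {92, 93, 95} — both open, so U is clopen.
  U = {95}, X ∖ U = {92, 93, 94} — both open, so U is clopen.
  U = {92, 93}, X ∖ U = {94, 95} — both open, so U is clopen.
  U = {94, 95}, X ∖ U = {92, 93} — both open, so U is clopen.
  U = {92, 93, 94}, X ∖ U = {95} — both open, so U is clopen.
  U = {92, 93, 95}, X ∖ U = {94} — both open, so U is clopen.
  U = {92, 93, 94, 95}, X ∖ U = ∅ — both open, so U is clopen.
Nontrivial clopen(s) exist: e.g. {92, 93, 94}. So (X, τ) is disconnected.
Compute connected components by grouping points that agree on all clopens:
  component: {94}
  component: {95}
  component: {92, 93}


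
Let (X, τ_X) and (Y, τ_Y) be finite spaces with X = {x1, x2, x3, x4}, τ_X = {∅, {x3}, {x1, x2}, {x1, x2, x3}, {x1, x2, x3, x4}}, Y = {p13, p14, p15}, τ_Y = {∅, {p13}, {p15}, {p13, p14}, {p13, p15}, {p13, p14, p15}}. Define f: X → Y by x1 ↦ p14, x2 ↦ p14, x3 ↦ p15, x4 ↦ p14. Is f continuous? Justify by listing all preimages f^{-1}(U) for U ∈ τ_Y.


f is NOT continuous.

Compute f^{-1}(U) for each U ∈ τ_Y:
  U = ∅: f^{-1}(U) = ∅ ∈ τ_X ✓.
  U = {p13}: f^{-1}(U) = ∅ ∈ τ_X ✓.
  U = {p15}: f^{-1}(U) = {x3} ∈ τ_X ✓.
  U = {p13, p14}: f^{-1}(U) = {x1, x2, x4} ∉ τ_X ✗.
  U = {p13, p15}: f^{-1}(U) = {x3} ∈ τ_X ✓.
  U = {p13, p14, p15}: f^{-1}(U) = {x1, x2, x3, x4} ∈ τ_X ✓.
Found U = {p13, p14} with f^{-1}(U) = {x1, x2, x4} not in τ_X. Therefore f is NOT continuous.


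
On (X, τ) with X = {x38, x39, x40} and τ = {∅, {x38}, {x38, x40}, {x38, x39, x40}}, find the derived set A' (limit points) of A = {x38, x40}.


A' = {x39, x40}

For each x ∈ X, list the open sets U ∈ τ with x ∈ U, then check whether U ∩ (A ∖ {x}) ≠ ∅ for every such U.
  x = x38: open {x38} ∋ x has {x38} ∩ (A ∖ {x38}) = ∅, so x is NOT a limit point.
  x = x39: opens ∋ x are {x38, x39, x40}; each meets A ∖ {x39}, so x IS a limit point.
  x = x40: opens ∋ x are {x38, x40}, {x38, x39, x40}; each meets A ∖ {x40}, so x IS a limit point.
Collecting: A' = {x39, x40}.


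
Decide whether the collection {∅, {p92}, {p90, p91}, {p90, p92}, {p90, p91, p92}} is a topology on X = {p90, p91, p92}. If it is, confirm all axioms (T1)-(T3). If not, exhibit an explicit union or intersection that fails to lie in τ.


τ is NOT a topology on X.

Axiom (T1): ∅ ∈ τ? Yes; X ∈ τ? Yes.
Axiom (T2/T3): check pairwise unions and intersections of members of τ.
Counterexample for (T3): {p90, p91} ∩ {p90, p92} = {p90} ∉ τ. Therefore τ is NOT a topology.


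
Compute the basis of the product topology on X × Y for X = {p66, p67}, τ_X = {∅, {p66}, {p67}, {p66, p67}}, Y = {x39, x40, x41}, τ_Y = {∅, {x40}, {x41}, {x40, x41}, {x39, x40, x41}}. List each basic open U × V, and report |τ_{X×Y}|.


Basis B = {∅ × ∅, {p66} × {x40}, {p66} × {x41}, {p67} × {x40}, {p67} × {x41}, {p66} × {x40, x41}, {p66, p67} × {x40}, {p66, p67} × {x41}, {p67} × {x40, x41}, {p66} × {x39, x40, x41}, {p67} × {x39, x40, x41}, {p66, p67} × {x40, x41}, {p66, p67} × {x39, x40, x41}}; |τ_{X×Y}| = 25.

Enumerate products U × V with U ∈ τ_X, V ∈ τ_Y (deduplicated):
  ∅ × ∅ = {} (∅)
  {p66} × {x40} = {(p66,x40)}
  {p66} × {x41} = {(p66,x41)}
  {p67} × {x40} = {(p67,x40)}
  {p67} × {x41} = {(p67,x41)}
  {p66} × {x40, x41} = {(p66,x40), (p66,x41)}
  {p66, p67} × {x40} = {(p66,x40), (p67,x40)}
  {p66, p67} × {x41} = {(p66,x41), (p67,x41)}
  {p67} × {x40, x41} = {(p67,x40), (p67,x41)}
  {p66} × {x39, x40, x41} = {(p66,x39), (p66,x40), (p66,x41)}
  {p67} × {x39, x40, x41} = {(p67,x39), (p67,x40), (p67,x41)}
  {p66, p67} × {x40, x41} = {(p66,x40), (p66,x41), (p67,x40), (p67,x41)}
  {p66, p67} × {x39, x40, x41} = {(p66,x39), (p66,x40), (p66,x41), (p67,x39), (p67,x40), (p67,x41)}
These 13 distinct sets form the basis B.
Close under arbitrary unions to get τ_{X×Y}; counting gives |τ_{X×Y}| = 25.


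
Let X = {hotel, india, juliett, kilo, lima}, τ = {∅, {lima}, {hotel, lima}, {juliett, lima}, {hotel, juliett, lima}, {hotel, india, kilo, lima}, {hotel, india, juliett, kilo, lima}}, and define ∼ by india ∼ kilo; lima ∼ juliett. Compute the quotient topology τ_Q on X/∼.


X/∼ = {[hotel], [india=kilo], [juliett=lima]}; |τ_Q| = 4.

Equivalence classes: [hotel], [india=kilo], [juliett=lima].
Quotient map π: X → X/∼ sends hotel ↦ [hotel], india ↦ [india=kilo], juliett ↦ [juliett=lima], kilo ↦ [india=kilo], lima ↦ [juliett=lima].
For each subset V ⊆ X/∼, compute π^{-1}(V) ⊆ X and check whether π^{-1}(V) ∈ τ. V is open in τ_Q iff π^{-1}(V) ∈ τ.
  V = {}: π^{-1}(V) = ∅ ∈ τ ✓.
  V = {[hotel]}: π^{-1}(V) = {hotel} ∉ τ ✗.
  V = {[india=kilo]}: π^{-1}(V) = {india, kilo} ∉ τ ✗.
  V = {[hotel], [india=kilo]}: π^{-1}(V) = {hotel, india, kilo} ∉ τ ✗.
  V = {[juliett=lima]}: π^{-1}(V) = {juliett, lima} ∈ τ ✓.
  V = {[hotel], [juliett=lima]}: π^{-1}(V) = {hotel, juliett, lima} ∈ τ ✓.
  V = {[india=kilo], [juliett=lima]}: π^{-1}(V) = {india, juliett, kilo, lima} ∉ τ ✗.
  V = {[hotel], [india=kilo], [juliett=lima]}: π^{-1}(V) = {hotel, india, juliett, kilo, lima} ∈ τ ✓.
Open sets in the quotient: τ_Q = {{}, {[juliett=lima]}, {[hotel], [juliett=lima]}, {[hotel], [india=kilo], [juliett=lima]}} (4 elements).


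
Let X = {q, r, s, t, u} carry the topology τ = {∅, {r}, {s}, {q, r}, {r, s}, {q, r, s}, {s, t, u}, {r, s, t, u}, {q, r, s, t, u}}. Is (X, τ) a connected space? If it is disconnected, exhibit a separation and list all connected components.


(X, τ) is disconnected; components = [{q, r}, {s, t, u}].

Find clopen sets (U ∈ τ with X ∖ U ∈ τ):
  U = ∅, X ∖ U = {q, r, s, t, u} — both open, so U is clopen.
  U = {q, r}, X ∖ U = {s, t, u} — both open, so U is clopen.
  U = {s, t, u}, X ∖ U = {q, r} — both open, so U is clopen.
  U = {q, r, s, t, u}, X ∖ U = ∅ — both open, so U is clopen.
Nontrivial clopen(s) exist: e.g. {s, t, u}. So (X, τ) is disconnected.
Compute connected components by grouping points that agree on all clopens:
  component: {q, r}
  component: {s, t, u}


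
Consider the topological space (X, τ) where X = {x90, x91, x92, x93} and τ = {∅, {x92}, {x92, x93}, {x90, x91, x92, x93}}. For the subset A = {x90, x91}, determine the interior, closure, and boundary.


int(A) = ∅, cl(A) = {x90, x91}, ∂A = {x90, x91}.

Closed sets in (X, τ) are complements of opens:
  closed(X, τ) = {∅, {x90, x91}, {x90, x91, x93}, {x90, x91, x92, x93}}.
int(A) = ⋃ {U ∈ τ : U ⊆ A}. Opens contained in A: ∅.
Taking the union of these: int(A) = ∅.
cl(A) = ⋂ {C closed : A ⊆ C}. Closed sets containing A: {x90, x91}, {x90, x91, x93}, {x90, x91, x92, x93}.
Intersecting these: cl(A) = {x90, x91}.
∂A = cl(A) ∖ int(A) = {x90, x91} ∖ ∅ = {x90, x91}.


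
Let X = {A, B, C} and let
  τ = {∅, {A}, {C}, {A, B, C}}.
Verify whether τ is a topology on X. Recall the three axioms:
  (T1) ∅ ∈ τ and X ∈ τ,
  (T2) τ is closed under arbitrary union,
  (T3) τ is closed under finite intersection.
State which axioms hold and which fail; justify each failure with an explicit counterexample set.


τ is NOT a topology on X.

Axiom (T1): ∅ ∈ τ? Yes; X ∈ τ? Yes.
Axiom (T2/T3): check pairwise unions and intersections of members of τ.
Counterexample for (T2): {A} ∪ {C} = {A, C} ∉ τ. Therefore τ is NOT a topology.


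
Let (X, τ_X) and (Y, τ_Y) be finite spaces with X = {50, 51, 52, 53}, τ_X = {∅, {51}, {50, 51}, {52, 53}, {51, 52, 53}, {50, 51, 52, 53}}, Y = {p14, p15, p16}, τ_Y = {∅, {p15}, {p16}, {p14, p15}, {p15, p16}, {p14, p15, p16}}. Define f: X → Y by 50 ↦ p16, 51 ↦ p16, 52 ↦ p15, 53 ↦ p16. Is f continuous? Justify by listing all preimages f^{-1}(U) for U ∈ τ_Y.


f is NOT continuous.

Compute f^{-1}(U) for each U ∈ τ_Y:
  U = ∅: f^{-1}(U) = ∅ ∈ τ_X ✓.
  U = {p15}: f^{-1}(U) = {52} ∉ τ_X ✗.
  U = {p16}: f^{-1}(U) = {50, 51, 53} ∉ τ_X ✗.
  U = {p14, p15}: f^{-1}(U) = {52} ∉ τ_X ✗.
  U = {p15, p16}: f^{-1}(U) = {50, 51, 52, 53} ∈ τ_X ✓.
  U = {p14, p15, p16}: f^{-1}(U) = {50, 51, 52, 53} ∈ τ_X ✓.
Found U = {p15} with f^{-1}(U) = {52} not in τ_X. Therefore f is NOT continuous.


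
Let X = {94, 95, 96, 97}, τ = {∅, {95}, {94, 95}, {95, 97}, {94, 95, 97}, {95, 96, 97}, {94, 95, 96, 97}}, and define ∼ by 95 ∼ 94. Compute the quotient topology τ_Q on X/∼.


X/∼ = {[94=95], [96], [97]}; |τ_Q| = 4.

Equivalence classes: [94=95], [96], [97].
Quotient map π: X → X/∼ sends 94 ↦ [94=95], 95 ↦ [94=95], 96 ↦ [96], 97 ↦ [97].
For each subset V ⊆ X/∼, compute π^{-1}(V) ⊆ X and check whether π^{-1}(V) ∈ τ. V is open in τ_Q iff π^{-1}(V) ∈ τ.
  V = {}: π^{-1}(V) = ∅ ∈ τ ✓.
  V = {[94=95]}: π^{-1}(V) = {94, 95} ∈ τ ✓.
  V = {[96]}: π^{-1}(V) = {96} ∉ τ ✗.
  V = {[94=95], [96]}: π^{-1}(V) = {94, 95, 96} ∉ τ ✗.
  V = {[97]}: π^{-1}(V) = {97} ∉ τ ✗.
  V = {[94=95], [97]}: π^{-1}(V) = {94, 95, 97} ∈ τ ✓.
  V = {[96], [97]}: π^{-1}(V) = {96, 97} ∉ τ ✗.
  V = {[94=95], [96], [97]}: π^{-1}(V) = {94, 95, 96, 97} ∈ τ ✓.
Open sets in the quotient: τ_Q = {{}, {[94=95]}, {[94=95], [97]}, {[94=95], [96], [97]}} (4 elements).


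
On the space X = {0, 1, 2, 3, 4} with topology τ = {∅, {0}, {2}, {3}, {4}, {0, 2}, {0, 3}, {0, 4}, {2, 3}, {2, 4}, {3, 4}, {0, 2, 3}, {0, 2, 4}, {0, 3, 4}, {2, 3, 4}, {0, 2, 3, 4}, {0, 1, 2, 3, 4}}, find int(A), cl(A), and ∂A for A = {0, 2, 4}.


int(A) = {0, 2, 4}, cl(A) = {0, 1, 2, 4}, ∂A = {1}.

Closed sets in (X, τ) are complements of opens:
  closed(X, τ) = {∅, {1}, {0, 1}, {1, 2}, {1, 3}, {1, 4}, {0, 1, 2}, {0, 1, 3}, {0, 1, 4}, {1, 2, 3}, {1, 2, 4}, {1, 3, 4}, {0, 1, 2, 3}, {0, 1, 2, 4}, {0, 1, 3, 4}, {1, 2, 3, 4}, {0, 1, 2, 3, 4}}.
int(A) = ⋃ {U ∈ τ : U ⊆ A}. Opens contained in A: ∅, {0}, {2}, {4}, {0, 2}, {0, 4}, {2, 4}, {0, 2, 4}.
Taking the union of these: int(A) = {0, 2, 4}.
cl(A) = ⋂ {C closed : A ⊆ C}. Closed sets containing A: {0, 1, 2, 4}, {0, 1, 2, 3, 4}.
Intersecting these: cl(A) = {0, 1, 2, 4}.
∂A = cl(A) ∖ int(A) = {0, 1, 2, 4} ∖ {0, 2, 4} = {1}.


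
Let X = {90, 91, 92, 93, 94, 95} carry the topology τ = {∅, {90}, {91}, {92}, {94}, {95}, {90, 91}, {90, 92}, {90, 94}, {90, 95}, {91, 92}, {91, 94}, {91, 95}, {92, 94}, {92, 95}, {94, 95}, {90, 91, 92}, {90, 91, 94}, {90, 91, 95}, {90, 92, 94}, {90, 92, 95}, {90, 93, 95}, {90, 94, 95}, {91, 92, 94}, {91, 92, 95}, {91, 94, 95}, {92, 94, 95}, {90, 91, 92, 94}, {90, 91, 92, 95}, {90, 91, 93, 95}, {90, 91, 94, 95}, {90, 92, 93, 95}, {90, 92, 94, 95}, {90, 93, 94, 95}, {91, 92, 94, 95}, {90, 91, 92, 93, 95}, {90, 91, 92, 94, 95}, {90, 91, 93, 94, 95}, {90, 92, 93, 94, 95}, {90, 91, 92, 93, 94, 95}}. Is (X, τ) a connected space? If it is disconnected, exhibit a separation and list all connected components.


(X, τ) is disconnected; components = [{91}, {92}, {94}, {90, 93, 95}].

Find clopen sets (U ∈ τ with X ∖ U ∈ τ):
  U = ∅, X ∖ U = {90, 91, 92, 93, 94, 95} — both open, so U is clopen.
  U = {91}, X ∖ U = {90, 92, 93, 94, 95} — both open, so U is clopen.
  U = {92}, X ∖ U = {90, 91, 93, 94, 95} — both open, so U is clopen.
  U = {94}, X ∖ U = {90, 91, 92, 93, 95} — both open, so U is clopen.
  U = {91, 92}, X ∖ U = {90, 93, 94, 95} — both open, so U is clopen.
  U = {91, 94}, X ∖ U = {90, 92, 93, 95} — both open, so U is clopen.
  U = {92, 94}, X ∖ U = {90, 91, 93, 95} — both open, so U is clopen.
  U = {90, 93, 95}, X ∖ U = {91, 92, 94} — both open, so U is clopen.
  U = {91, 92, 94}, X ∖ U = {90, 93, 95} — both open, so U is clopen.
  U = {90, 91, 93, 95}, X ∖ U = {92, 94} — both open, so U is clopen.
  U = {90, 92, 93, 95}, X ∖ U = {91, 94} — both open, so U is clopen.
  U = {90, 93, 94, 95}, X ∖ U = {91, 92} — both open, so U is clopen.
  U = {90, 91, 92, 93, 95}, X ∖ U = {94} — both open, so U is clopen.
  U = {90, 91, 93, 94, 95}, X ∖ U = {92} — both open, so U is clopen.
  U = {90, 92, 93, 94, 95}, X ∖ U = {91} — both open, so U is clopen.
  U = {90, 91, 92, 93, 94, 95}, X ∖ U = ∅ — both open, so U is clopen.
Nontrivial clopen(s) exist: e.g. {91}. So (X, τ) is disconnected.
Compute connected components by grouping points that agree on all clopens:
  component: {91}
  component: {92}
  component: {94}
  component: {90, 93, 95}


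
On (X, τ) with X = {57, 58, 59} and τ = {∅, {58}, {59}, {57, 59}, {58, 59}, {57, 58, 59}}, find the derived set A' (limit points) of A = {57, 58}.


A' = ∅

For each x ∈ X, list the open sets U ∈ τ with x ∈ U, then check whether U ∩ (A ∖ {x}) ≠ ∅ for every such U.
  x = 57: open {57, 59} ∋ x has {57, 59} ∩ (A ∖ {57}) = ∅, so x is NOT a limit point.
  x = 58: open {58} ∋ x has {58} ∩ (A ∖ {58}) = ∅, so x is NOT a limit point.
  x = 59: open {59} ∋ x has {59} ∩ (A ∖ {59}) = ∅, so x is NOT a limit point.
Collecting: A' = ∅.


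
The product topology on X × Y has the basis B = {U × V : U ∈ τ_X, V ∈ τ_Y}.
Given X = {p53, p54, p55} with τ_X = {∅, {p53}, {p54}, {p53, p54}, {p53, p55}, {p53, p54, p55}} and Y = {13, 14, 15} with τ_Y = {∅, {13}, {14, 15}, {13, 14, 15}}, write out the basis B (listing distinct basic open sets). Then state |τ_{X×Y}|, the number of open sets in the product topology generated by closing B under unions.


Basis B = {∅ × ∅, {p53} × {13}, {p54} × {13}, {p53, p54} × {13}, {p53, p55} × {13}, {p53} × {14, 15}, {p54} × {14, 15}, {p53} × {13, 14, 15}, {p53, p54, p55} × {13}, {p54} × {13, 14, 15}, {p53, p54} × {14, 15}, {p53, p55} × {14, 15}, {p53, p54} × {13, 14, 15}, {p53, p55} × {13, 14, 15}, {p53, p54, p55} × {14, 15}, {p53, p54, p55} × {13, 14, 15}}; |τ_{X×Y}| = 36.

Enumerate products U × V with U ∈ τ_X, V ∈ τ_Y (deduplicated):
  ∅ × ∅ = {} (∅)
  {p53} × {13} = {(p53,13)}
  {p54} × {13} = {(p54,13)}
  {p53, p54} × {13} = {(p53,13), (p54,13)}
  {p53, p55} × {13} = {(p53,13), (p55,13)}
  {p53} × {14, 15} = {(p53,14), (p53,15)}
  {p54} × {14, 15} = {(p54,14), (p54,15)}
  {p53} × {13, 14, 15} = {(p53,13), (p53,14), (p53,15)}
  {p53, p54, p55} × {13} = {(p53,13), (p54,13), (p55,13)}
  {p54} × {13, 14, 15} = {(p54,13), (p54,14), (p54,15)}
  {p53, p54} × {14, 15} = {(p53,14), (p53,15), (p54,14), (p54,15)}
  {p53, p55} × {14, 15} = {(p53,14), (p53,15), (p55,14), (p55,15)}
  {p53, p54} × {13, 14, 15} = {(p53,13), (p53,14), (p53,15), (p54,13), (p54,14), (p54,15)}
  {p53, p55} × {13, 14, 15} = {(p53,13), (p53,14), (p53,15), (p55,13), (p55,14), (p55,15)}
  {p53, p54, p55} × {14, 15} = {(p53,14), (p53,15), (p54,14), (p54,15), (p55,14), (p55,15)}
  {p53, p54, p55} × {13, 14, 15} = {(p53,13), (p53,14), (p53,15), (p54,13), (p54,14), (p54,15), (p55,13), (p55,14), (p55,15)}
These 16 distinct sets form the basis B.
Close under arbitrary unions to get τ_{X×Y}; counting gives |τ_{X×Y}| = 36.


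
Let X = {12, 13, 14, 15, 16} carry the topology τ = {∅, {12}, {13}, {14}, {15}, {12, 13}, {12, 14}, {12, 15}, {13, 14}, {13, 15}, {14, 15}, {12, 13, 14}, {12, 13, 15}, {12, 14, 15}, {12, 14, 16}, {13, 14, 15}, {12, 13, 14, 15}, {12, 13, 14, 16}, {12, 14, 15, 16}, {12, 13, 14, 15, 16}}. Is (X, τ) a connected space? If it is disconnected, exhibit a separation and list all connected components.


(X, τ) is disconnected; components = [{13}, {15}, {12, 14, 16}].

Find clopen sets (U ∈ τ with X ∖ U ∈ τ):
  U = ∅, X ∖ U = {12, 13, 14, 15, 16} — both open, so U is clopen.
  U = {13}, X ∖ U = {12, 14, 15, 16} — both open, so U is clopen.
  U = {15}, X ∖ U = {12, 13, 14, 16} — both open, so U is clopen.
  U = {13, 15}, X ∖ U = {12, 14, 16} — both open, so U is clopen.
  U = {12, 14, 16}, X ∖ U = {13, 15} — both open, so U is clopen.
  U = {12, 13, 14, 16}, X ∖ U = {15} — both open, so U is clopen.
  U = {12, 14, 15, 16}, X ∖ U = {13} — both open, so U is clopen.
  U = {12, 13, 14, 15, 16}, X ∖ U = ∅ — both open, so U is clopen.
Nontrivial clopen(s) exist: e.g. {12, 14, 15, 16}. So (X, τ) is disconnected.
Compute connected components by grouping points that agree on all clopens:
  component: {13}
  component: {15}
  component: {12, 14, 16}


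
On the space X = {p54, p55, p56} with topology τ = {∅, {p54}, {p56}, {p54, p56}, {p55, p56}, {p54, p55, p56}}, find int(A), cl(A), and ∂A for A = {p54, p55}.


int(A) = {p54}, cl(A) = {p54, p55}, ∂A = {p55}.

Closed sets in (X, τ) are complements of opens:
  closed(X, τ) = {∅, {p54}, {p55}, {p54, p55}, {p55, p56}, {p54, p55, p56}}.
int(A) = ⋃ {U ∈ τ : U ⊆ A}. Opens contained in A: ∅, {p54}.
Taking the union of these: int(A) = {p54}.
cl(A) = ⋂ {C closed : A ⊆ C}. Closed sets containing A: {p54, p55}, {p54, p55, p56}.
Intersecting these: cl(A) = {p54, p55}.
∂A = cl(A) ∖ int(A) = {p54, p55} ∖ {p54} = {p55}.


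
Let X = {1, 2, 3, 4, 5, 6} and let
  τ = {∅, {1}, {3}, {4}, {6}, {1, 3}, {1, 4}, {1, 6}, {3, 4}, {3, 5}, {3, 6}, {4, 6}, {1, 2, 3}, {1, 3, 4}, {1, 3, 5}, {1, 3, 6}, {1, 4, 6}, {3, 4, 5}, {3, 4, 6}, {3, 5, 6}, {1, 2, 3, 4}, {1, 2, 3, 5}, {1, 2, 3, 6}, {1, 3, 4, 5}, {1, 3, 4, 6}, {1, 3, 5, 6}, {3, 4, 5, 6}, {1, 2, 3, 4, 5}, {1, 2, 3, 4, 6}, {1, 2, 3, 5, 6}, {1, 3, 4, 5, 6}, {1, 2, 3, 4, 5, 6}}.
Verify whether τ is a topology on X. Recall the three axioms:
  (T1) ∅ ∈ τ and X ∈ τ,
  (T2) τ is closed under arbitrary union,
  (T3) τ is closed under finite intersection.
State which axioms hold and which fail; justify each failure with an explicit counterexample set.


τ IS a topology on X.

Axiom (T1): ∅ ∈ τ? Yes; X ∈ τ? Yes.
Axiom (T2/T3): check pairwise unions and intersections of members of τ.
All pairwise intersections and unions checked — each lies in τ. Therefore τ satisfies (T1), (T2), (T3): it IS a topology on X.


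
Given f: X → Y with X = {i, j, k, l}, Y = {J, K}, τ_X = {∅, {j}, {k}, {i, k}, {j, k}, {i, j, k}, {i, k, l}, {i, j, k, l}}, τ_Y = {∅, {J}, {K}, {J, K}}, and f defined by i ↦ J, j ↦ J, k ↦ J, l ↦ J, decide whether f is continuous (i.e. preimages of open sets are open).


f IS continuous.

Compute f^{-1}(U) for each U ∈ τ_Y:
  U = ∅: f^{-1}(U) = ∅ ∈ τ_X ✓.
  U = {J}: f^{-1}(U) = {i, j, k, l} ∈ τ_X ✓.
  U = {K}: f^{-1}(U) = ∅ ∈ τ_X ✓.
  U = {J, K}: f^{-1}(U) = {i, j, k, l} ∈ τ_X ✓.
Every preimage lies in τ_X, so f IS continuous.


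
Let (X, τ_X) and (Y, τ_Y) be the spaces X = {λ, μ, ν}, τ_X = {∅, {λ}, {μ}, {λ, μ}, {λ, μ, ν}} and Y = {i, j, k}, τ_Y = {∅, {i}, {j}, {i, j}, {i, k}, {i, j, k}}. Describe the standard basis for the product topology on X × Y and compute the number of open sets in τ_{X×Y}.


Basis B = {∅ × ∅, {λ} × {i}, {λ} × {j}, {μ} × {i}, {μ} × {j}, {λ} × {i, j}, {λ} × {i, k}, {λ, μ} × {i}, {λ, μ} × {j}, {μ} × {i, j}, {μ} × {i, k}, {λ} × {i, j, k}, {λ, μ, ν} × {i}, {λ, μ, ν} × {j}, {μ} × {i, j, k}, {λ, μ} × {i, j}, {λ, μ} × {i, k}, {λ, μ} × {i, j, k}, {λ, μ, ν} × {i, j}, {λ, μ, ν} × {i, k}, {λ, μ, ν} × {i, j, k}}; |τ_{X×Y}| = 70.

Enumerate products U × V with U ∈ τ_X, V ∈ τ_Y (deduplicated):
  ∅ × ∅ = {} (∅)
  {λ} × {i} = {(λ,i)}
  {λ} × {j} = {(λ,j)}
  {μ} × {i} = {(μ,i)}
  {μ} × {j} = {(μ,j)}
  {λ} × {i, j} = {(λ,i), (λ,j)}
  {λ} × {i, k} = {(λ,i), (λ,k)}
  {λ, μ} × {i} = {(λ,i), (μ,i)}
  {λ, μ} × {j} = {(λ,j), (μ,j)}
  {μ} × {i, j} = {(μ,i), (μ,j)}
  {μ} × {i, k} = {(μ,i), (μ,k)}
  {λ} × {i, j, k} = {(λ,i), (λ,j), (λ,k)}
  {λ, μ, ν} × {i} = {(λ,i), (μ,i), (ν,i)}
  {λ, μ, ν} × {j} = {(λ,j), (μ,j), (ν,j)}
  {μ} × {i, j, k} = {(μ,i), (μ,j), (μ,k)}
  {λ, μ} × {i, j} = {(λ,i), (λ,j), (μ,i), (μ,j)}
  {λ, μ} × {i, k} = {(λ,i), (λ,k), (μ,i), (μ,k)}
  {λ, μ} × {i, j, k} = {(λ,i), (λ,j), (λ,k), (μ,i), (μ,j), (μ,k)}
  {λ, μ, ν} × {i, j} = {(λ,i), (λ,j), (μ,i), (μ,j), (ν,i), (ν,j)}
  {λ, μ, ν} × {i, k} = {(λ,i), (λ,k), (μ,i), (μ,k), (ν,i), (ν,k)}
  {λ, μ, ν} × {i, j, k} = {(λ,i), (λ,j), (λ,k), (μ,i), (μ,j), (μ,k), (ν,i), (ν,j), (ν,k)}
These 21 distinct sets form the basis B.
Close under arbitrary unions to get τ_{X×Y}; counting gives |τ_{X×Y}| = 70.


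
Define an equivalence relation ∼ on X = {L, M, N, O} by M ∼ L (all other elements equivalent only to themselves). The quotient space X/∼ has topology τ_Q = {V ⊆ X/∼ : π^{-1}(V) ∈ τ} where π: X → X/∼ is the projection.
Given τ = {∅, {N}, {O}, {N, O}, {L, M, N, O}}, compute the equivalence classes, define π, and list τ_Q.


X/∼ = {[L=M], [N], [O]}; |τ_Q| = 5.

Equivalence classes: [L=M], [N], [O].
Quotient map π: X → X/∼ sends L ↦ [L=M], M ↦ [L=M], N ↦ [N], O ↦ [O].
For each subset V ⊆ X/∼, compute π^{-1}(V) ⊆ X and check whether π^{-1}(V) ∈ τ. V is open in τ_Q iff π^{-1}(V) ∈ τ.
  V = {}: π^{-1}(V) = ∅ ∈ τ ✓.
  V = {[L=M]}: π^{-1}(V) = {L, M} ∉ τ ✗.
  V = {[N]}: π^{-1}(V) = {N} ∈ τ ✓.
  V = {[L=M], [N]}: π^{-1}(V) = {L, M, N} ∉ τ ✗.
  V = {[O]}: π^{-1}(V) = {O} ∈ τ ✓.
  V = {[L=M], [O]}: π^{-1}(V) = {L, M, O} ∉ τ ✗.
  V = {[N], [O]}: π^{-1}(V) = {N, O} ∈ τ ✓.
  V = {[L=M], [N], [O]}: π^{-1}(V) = {L, M, N, O} ∈ τ ✓.
Open sets in the quotient: τ_Q = {{}, {[N]}, {[O]}, {[N], [O]}, {[L=M], [N], [O]}} (5 elements).


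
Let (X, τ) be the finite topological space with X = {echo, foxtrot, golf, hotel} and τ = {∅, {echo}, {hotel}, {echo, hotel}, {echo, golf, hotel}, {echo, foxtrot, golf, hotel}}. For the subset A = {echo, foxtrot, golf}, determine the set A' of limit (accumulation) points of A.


A' = {foxtrot, golf}

For each x ∈ X, list the open sets U ∈ τ with x ∈ U, then check whether U ∩ (A ∖ {x}) ≠ ∅ for every such U.
  x = echo: open {echo} ∋ x has {echo} ∩ (A ∖ {echo}) = ∅, so x is NOT a limit point.
  x = foxtrot: opens ∋ x are {echo, foxtrot, golf, hotel}; each meets A ∖ {foxtrot}, so x IS a limit point.
  x = golf: opens ∋ x are {echo, golf, hotel}, {echo, foxtrot, golf, hotel}; each meets A ∖ {golf}, so x IS a limit point.
  x = hotel: open {hotel} ∋ x has {hotel} ∩ (A ∖ {hotel}) = ∅, so x is NOT a limit point.
Collecting: A' = {foxtrot, golf}.


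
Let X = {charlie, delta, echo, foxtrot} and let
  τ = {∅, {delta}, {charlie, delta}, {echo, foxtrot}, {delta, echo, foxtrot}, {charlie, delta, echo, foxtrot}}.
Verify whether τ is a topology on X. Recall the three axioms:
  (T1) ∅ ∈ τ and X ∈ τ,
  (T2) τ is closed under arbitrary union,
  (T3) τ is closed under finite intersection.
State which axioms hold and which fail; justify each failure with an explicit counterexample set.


τ IS a topology on X.

Axiom (T1): ∅ ∈ τ? Yes; X ∈ τ? Yes.
Axiom (T2/T3): check pairwise unions and intersections of members of τ.
All pairwise intersections and unions checked — each lies in τ. Therefore τ satisfies (T1), (T2), (T3): it IS a topology on X.


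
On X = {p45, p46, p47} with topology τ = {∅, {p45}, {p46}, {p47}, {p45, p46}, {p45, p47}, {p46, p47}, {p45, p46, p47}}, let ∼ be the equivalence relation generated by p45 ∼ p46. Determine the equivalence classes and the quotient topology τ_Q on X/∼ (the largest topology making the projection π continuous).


X/∼ = {[p45=p46], [p47]}; |τ_Q| = 4.

Equivalence classes: [p45=p46], [p47].
Quotient map π: X → X/∼ sends p45 ↦ [p45=p46], p46 ↦ [p45=p46], p47 ↦ [p47].
For each subset V ⊆ X/∼, compute π^{-1}(V) ⊆ X and check whether π^{-1}(V) ∈ τ. V is open in τ_Q iff π^{-1}(V) ∈ τ.
  V = {}: π^{-1}(V) = ∅ ∈ τ ✓.
  V = {[p45=p46]}: π^{-1}(V) = {p45, p46} ∈ τ ✓.
  V = {[p47]}: π^{-1}(V) = {p47} ∈ τ ✓.
  V = {[p45=p46], [p47]}: π^{-1}(V) = {p45, p46, p47} ∈ τ ✓.
Open sets in the quotient: τ_Q = {{}, {[p45=p46]}, {[p47]}, {[p45=p46], [p47]}} (4 elements).


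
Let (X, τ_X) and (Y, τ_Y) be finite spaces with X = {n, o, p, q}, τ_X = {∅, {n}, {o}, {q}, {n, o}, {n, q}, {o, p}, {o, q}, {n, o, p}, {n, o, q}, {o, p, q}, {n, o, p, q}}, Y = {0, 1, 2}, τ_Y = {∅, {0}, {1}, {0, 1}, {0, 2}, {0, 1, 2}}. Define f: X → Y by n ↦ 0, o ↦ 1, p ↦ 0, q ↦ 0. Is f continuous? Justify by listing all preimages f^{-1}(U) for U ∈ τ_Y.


f is NOT continuous.

Compute f^{-1}(U) for each U ∈ τ_Y:
  U = ∅: f^{-1}(U) = ∅ ∈ τ_X ✓.
  U = {0}: f^{-1}(U) = {n, p, q} ∉ τ_X ✗.
  U = {1}: f^{-1}(U) = {o} ∈ τ_X ✓.
  U = {0, 1}: f^{-1}(U) = {n, o, p, q} ∈ τ_X ✓.
  U = {0, 2}: f^{-1}(U) = {n, p, q} ∉ τ_X ✗.
  U = {0, 1, 2}: f^{-1}(U) = {n, o, p, q} ∈ τ_X ✓.
Found U = {0} with f^{-1}(U) = {n, p, q} not in τ_X. Therefore f is NOT continuous.


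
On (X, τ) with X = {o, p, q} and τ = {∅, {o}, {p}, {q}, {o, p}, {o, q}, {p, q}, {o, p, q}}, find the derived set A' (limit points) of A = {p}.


A' = ∅

For each x ∈ X, list the open sets U ∈ τ with x ∈ U, then check whether U ∩ (A ∖ {x}) ≠ ∅ for every such U.
  x = o: open {o} ∋ x has {o} ∩ (A ∖ {o}) = ∅, so x is NOT a limit point.
  x = p: open {p} ∋ x has {p} ∩ (A ∖ {p}) = ∅, so x is NOT a limit point.
  x = q: open {q} ∋ x has {q} ∩ (A ∖ {q}) = ∅, so x is NOT a limit point.
Collecting: A' = ∅.


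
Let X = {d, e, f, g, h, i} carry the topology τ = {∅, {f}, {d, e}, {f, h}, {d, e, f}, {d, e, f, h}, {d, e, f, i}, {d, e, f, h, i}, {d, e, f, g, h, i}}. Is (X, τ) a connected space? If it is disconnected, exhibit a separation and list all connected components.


(X, τ) is connected.

Find clopen sets (U ∈ τ with X ∖ U ∈ τ):
  U = ∅, X ∖ U = {d, e, f, g, h, i} — both open, so U is clopen.
  U = {d, e, f, g, h, i}, X ∖ U = ∅ — both open, so U is clopen.
Only trivial clopens (∅ and X) exist, so (X, τ) is connected.
Compute connected components by grouping points that agree on all clopens:
  component: {d, e, f, g, h, i}


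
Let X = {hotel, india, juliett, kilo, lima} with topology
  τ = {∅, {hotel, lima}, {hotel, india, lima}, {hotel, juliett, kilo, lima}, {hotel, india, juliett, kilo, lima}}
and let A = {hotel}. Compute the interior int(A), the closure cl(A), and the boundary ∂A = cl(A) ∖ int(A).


int(A) = ∅, cl(A) = {hotel, india, juliett, kilo, lima}, ∂A = {hotel, india, juliett, kilo, lima}.

Closed sets in (X, τ) are complements of opens:
  closed(X, τ) = {∅, {india}, {juliett, kilo}, {india, juliett, kilo}, {hotel, india, juliett, kilo, lima}}.
int(A) = ⋃ {U ∈ τ : U ⊆ A}. Opens contained in A: ∅.
Taking the union of these: int(A) = ∅.
cl(A) = ⋂ {C closed : A ⊆ C}. Closed sets containing A: {hotel, india, juliett, kilo, lima}.
Intersecting these: cl(A) = {hotel, india, juliett, kilo, lima}.
∂A = cl(A) ∖ int(A) = {hotel, india, juliett, kilo, lima} ∖ ∅ = {hotel, india, juliett, kilo, lima}.


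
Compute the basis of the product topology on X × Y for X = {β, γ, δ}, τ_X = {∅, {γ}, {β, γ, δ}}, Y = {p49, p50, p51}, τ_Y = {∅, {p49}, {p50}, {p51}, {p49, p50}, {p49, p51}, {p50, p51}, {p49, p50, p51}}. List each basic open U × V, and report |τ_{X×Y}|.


Basis B = {∅ × ∅, {γ} × {p49}, {γ} × {p50}, {γ} × {p51}, {γ} × {p49, p50}, {γ} × {p49, p51}, {γ} × {p50, p51}, {β, γ, δ} × {p49}, {β, γ, δ} × {p50}, {β, γ, δ} × {p51}, {γ} × {p49, p50, p51}, {β, γ, δ} × {p49, p50}, {β, γ, δ} × {p49, p51}, {β, γ, δ} × {p50, p51}, {β, γ, δ} × {p49, p50, p51}}; |τ_{X×Y}| = 27.

Enumerate products U × V with U ∈ τ_X, V ∈ τ_Y (deduplicated):
  ∅ × ∅ = {} (∅)
  {γ} × {p49} = {(γ,p49)}
  {γ} × {p50} = {(γ,p50)}
  {γ} × {p51} = {(γ,p51)}
  {γ} × {p49, p50} = {(γ,p49), (γ,p50)}
  {γ} × {p49, p51} = {(γ,p49), (γ,p51)}
  {γ} × {p50, p51} = {(γ,p50), (γ,p51)}
  {β, γ, δ} × {p49} = {(β,p49), (γ,p49), (δ,p49)}
  {β, γ, δ} × {p50} = {(β,p50), (γ,p50), (δ,p50)}
  {β, γ, δ} × {p51} = {(β,p51), (γ,p51), (δ,p51)}
  {γ} × {p49, p50, p51} = {(γ,p49), (γ,p50), (γ,p51)}
  {β, γ, δ} × {p49, p50} = {(β,p49), (β,p50), (γ,p49), (γ,p50), (δ,p49), (δ,p50)}
  {β, γ, δ} × {p49, p51} = {(β,p49), (β,p51), (γ,p49), (γ,p51), (δ,p49), (δ,p51)}
  {β, γ, δ} × {p50, p51} = {(β,p50), (β,p51), (γ,p50), (γ,p51), (δ,p50), (δ,p51)}
  {β, γ, δ} × {p49, p50, p51} = {(β,p49), (β,p50), (β,p51), (γ,p49), (γ,p50), (γ,p51), (δ,p49), (δ,p50), (δ,p51)}
These 15 distinct sets form the basis B.
Close under arbitrary unions to get τ_{X×Y}; counting gives |τ_{X×Y}| = 27.


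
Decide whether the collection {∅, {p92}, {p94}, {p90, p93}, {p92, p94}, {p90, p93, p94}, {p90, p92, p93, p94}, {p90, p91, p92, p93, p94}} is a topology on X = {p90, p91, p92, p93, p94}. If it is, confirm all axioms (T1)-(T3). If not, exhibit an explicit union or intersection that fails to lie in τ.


τ is NOT a topology on X.

Axiom (T1): ∅ ∈ τ? Yes; X ∈ τ? Yes.
Axiom (T2/T3): check pairwise unions and intersections of members of τ.
Counterexample for (T2): {p92} ∪ {p90, p93} = {p90, p92, p93} ∉ τ. Therefore τ is NOT a topology.


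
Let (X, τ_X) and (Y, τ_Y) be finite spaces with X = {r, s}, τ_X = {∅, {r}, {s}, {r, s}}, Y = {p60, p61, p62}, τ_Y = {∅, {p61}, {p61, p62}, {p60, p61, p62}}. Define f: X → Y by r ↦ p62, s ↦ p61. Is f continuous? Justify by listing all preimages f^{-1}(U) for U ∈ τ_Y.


f IS continuous.

Compute f^{-1}(U) for each U ∈ τ_Y:
  U = ∅: f^{-1}(U) = ∅ ∈ τ_X ✓.
  U = {p61}: f^{-1}(U) = {s} ∈ τ_X ✓.
  U = {p61, p62}: f^{-1}(U) = {r, s} ∈ τ_X ✓.
  U = {p60, p61, p62}: f^{-1}(U) = {r, s} ∈ τ_X ✓.
Every preimage lies in τ_X, so f IS continuous.


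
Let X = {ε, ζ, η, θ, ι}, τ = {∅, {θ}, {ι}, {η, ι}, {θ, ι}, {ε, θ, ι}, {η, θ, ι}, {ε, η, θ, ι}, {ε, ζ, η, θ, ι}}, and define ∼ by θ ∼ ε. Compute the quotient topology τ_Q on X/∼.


X/∼ = {[ε=θ], [ζ], [η], [ι]}; |τ_Q| = 6.

Equivalence classes: [ε=θ], [ζ], [η], [ι].
Quotient map π: X → X/∼ sends ε ↦ [ε=θ], ζ ↦ [ζ], η ↦ [η], θ ↦ [ε=θ], ι ↦ [ι].
For each subset V ⊆ X/∼, compute π^{-1}(V) ⊆ X and check whether π^{-1}(V) ∈ τ. V is open in τ_Q iff π^{-1}(V) ∈ τ.
  V = {}: π^{-1}(V) = ∅ ∈ τ ✓.
  V = {[ε=θ]}: π^{-1}(V) = {ε, θ} ∉ τ ✗.
  V = {[ζ]}: π^{-1}(V) = {ζ} ∉ τ ✗.
  V = {[ε=θ], [ζ]}: π^{-1}(V) = {ε, ζ, θ} ∉ τ ✗.
  V = {[η]}: π^{-1}(V) = {η} ∉ τ ✗.
  V = {[ε=θ], [η]}: π^{-1}(V) = {ε, η, θ} ∉ τ ✗.
  V = {[ζ], [η]}: π^{-1}(V) = {ζ, η} ∉ τ ✗.
  V = {[ε=θ], [ζ], [η]}: π^{-1}(V) = {ε, ζ, η, θ} ∉ τ ✗.
  V = {[ι]}: π^{-1}(V) = {ι} ∈ τ ✓.
  V = {[ε=θ], [ι]}: π^{-1}(V) = {ε, θ, ι} ∈ τ ✓.
  V = {[ζ], [ι]}: π^{-1}(V) = {ζ, ι} ∉ τ ✗.
  V = {[ε=θ], [ζ], [ι]}: π^{-1}(V) = {ε, ζ, θ, ι} ∉ τ ✗.
  V = {[η], [ι]}: π^{-1}(V) = {η, ι} ∈ τ ✓.
  V = {[ε=θ], [η], [ι]}: π^{-1}(V) = {ε, η, θ, ι} ∈ τ ✓.
  V = {[ζ], [η], [ι]}: π^{-1}(V) = {ζ, η, ι} ∉ τ ✗.
  V = {[ε=θ], [ζ], [η], [ι]}: π^{-1}(V) = {ε, ζ, η, θ, ι} ∈ τ ✓.
Open sets in the quotient: τ_Q = {{}, {[ι]}, {[ε=θ], [ι]}, {[η], [ι]}, {[ε=θ], [η], [ι]}, {[ε=θ], [ζ], [η], [ι]}} (6 elements).


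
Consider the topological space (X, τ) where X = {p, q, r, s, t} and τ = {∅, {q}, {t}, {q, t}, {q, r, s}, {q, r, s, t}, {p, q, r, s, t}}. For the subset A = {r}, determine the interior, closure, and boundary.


int(A) = ∅, cl(A) = {p, r, s}, ∂A = {p, r, s}.

Closed sets in (X, τ) are complements of opens:
  closed(X, τ) = {∅, {p}, {p, t}, {p, r, s}, {p, q, r, s}, {p, r, s, t}, {p, q, r, s, t}}.
int(A) = ⋃ {U ∈ τ : U ⊆ A}. Opens contained in A: ∅.
Taking the union of these: int(A) = ∅.
cl(A) = ⋂ {C closed : A ⊆ C}. Closed sets containing A: {p, r, s}, {p, q, r, s}, {p, r, s, t}, {p, q, r, s, t}.
Intersecting these: cl(A) = {p, r, s}.
∂A = cl(A) ∖ int(A) = {p, r, s} ∖ ∅ = {p, r, s}.


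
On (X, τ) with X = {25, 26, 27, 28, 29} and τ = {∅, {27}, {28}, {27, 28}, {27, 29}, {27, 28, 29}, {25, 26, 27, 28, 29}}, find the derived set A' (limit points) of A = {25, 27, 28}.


A' = {25, 26, 29}

For each x ∈ X, list the open sets U ∈ τ with x ∈ U, then check whether U ∩ (A ∖ {x}) ≠ ∅ for every such U.
  x = 25: opens ∋ x are {25, 26, 27, 28, 29}; each meets A ∖ {25}, so x IS a limit point.
  x = 26: opens ∋ x are {25, 26, 27, 28, 29}; each meets A ∖ {26}, so x IS a limit point.
  x = 27: open {27} ∋ x has {27} ∩ (A ∖ {27}) = ∅, so x is NOT a limit point.
  x = 28: open {28} ∋ x has {28} ∩ (A ∖ {28}) = ∅, so x is NOT a limit point.
  x = 29: opens ∋ x are {27, 29}, {27, 28, 29}, {25, 26, 27, 28, 29}; each meets A ∖ {29}, so x IS a limit point.
Collecting: A' = {25, 26, 29}.


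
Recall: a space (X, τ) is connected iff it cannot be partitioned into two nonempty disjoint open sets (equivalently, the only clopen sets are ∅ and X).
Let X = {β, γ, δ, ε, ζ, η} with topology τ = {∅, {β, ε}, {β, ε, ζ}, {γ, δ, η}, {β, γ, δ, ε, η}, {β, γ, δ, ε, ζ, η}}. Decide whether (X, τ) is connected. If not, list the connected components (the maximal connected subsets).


(X, τ) is disconnected; components = [{β, ε, ζ}, {γ, δ, η}].

Find clopen sets (U ∈ τ with X ∖ U ∈ τ):
  U = ∅, X ∖ U = {β, γ, δ, ε, ζ, η} — both open, so U is clopen.
  U = {β, ε, ζ}, X ∖ U = {γ, δ, η} — both open, so U is clopen.
  U = {γ, δ, η}, X ∖ U = {β, ε, ζ} — both open, so U is clopen.
  U = {β, γ, δ, ε, ζ, η}, X ∖ U = ∅ — both open, so U is clopen.
Nontrivial clopen(s) exist: e.g. {β, ε, ζ}. So (X, τ) is disconnected.
Compute connected components by grouping points that agree on all clopens:
  component: {β, ε, ζ}
  component: {γ, δ, η}
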